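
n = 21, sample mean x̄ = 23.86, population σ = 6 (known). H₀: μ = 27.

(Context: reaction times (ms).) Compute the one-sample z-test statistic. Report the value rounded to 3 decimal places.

SE = σ/√n = 6/√21 = 1.3093
z = (x̄−μ₀)/SE = (23.86−27)/1.3093 = -2.3982

test statistic = -2.398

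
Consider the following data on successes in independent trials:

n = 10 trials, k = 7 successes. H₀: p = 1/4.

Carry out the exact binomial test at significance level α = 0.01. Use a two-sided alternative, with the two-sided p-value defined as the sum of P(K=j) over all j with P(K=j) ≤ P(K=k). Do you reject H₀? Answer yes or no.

reject H₀: yes

Exact binomial: n=10, k=7, p₀=1/4=0.2500
P(X=j) = C(n,j)·p₀^j·(1−p₀)^(n−j); p = Σ P(X=j) over j with P(X=j) ≤ P(X=7)
p-value (two-sided) = 0.00351
At α=0.01: p < α → reject H₀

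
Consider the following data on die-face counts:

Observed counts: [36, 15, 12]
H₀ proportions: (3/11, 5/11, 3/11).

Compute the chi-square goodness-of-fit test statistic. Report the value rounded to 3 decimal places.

test statistic = 28.667

n = 63; E_i = n·p_i = [17.18, 28.64, 17.18]
χ² = (36−17.18)²/17.18 + (15−28.64)²/28.64 + (12−17.18)²/17.18 = 28.6667
df = 2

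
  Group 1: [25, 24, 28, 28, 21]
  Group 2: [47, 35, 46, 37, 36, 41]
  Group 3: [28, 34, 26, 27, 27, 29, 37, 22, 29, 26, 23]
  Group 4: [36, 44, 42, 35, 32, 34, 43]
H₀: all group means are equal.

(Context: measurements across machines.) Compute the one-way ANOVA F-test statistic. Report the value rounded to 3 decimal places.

test statistic = 17.743

Group means [25.20, 40.33, 28.00, 38.00], grand mean 32.483
SSB = Σnᵢ(x̄ᵢ−x̄)² = 1069.108; SSW = ΣΣ(x−x̄ᵢ)² = 502.133
MSB = 1069.108/3 = 356.3693; MSW = 502.133/25 = 20.0853
F = MSB/MSW = 17.7428
df = (3, 25)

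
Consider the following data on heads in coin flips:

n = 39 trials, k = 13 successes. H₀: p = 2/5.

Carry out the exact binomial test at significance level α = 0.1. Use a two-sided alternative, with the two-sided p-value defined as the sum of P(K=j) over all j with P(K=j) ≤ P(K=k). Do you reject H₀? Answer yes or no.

reject H₀: no

Exact binomial: n=39, k=13, p₀=2/5=0.4000
P(X=j) = C(n,j)·p₀^j·(1−p₀)^(n−j); p = Σ P(X=j) over j with P(X=j) ≤ P(X=13)
p-value (two-sided) = 0.41968
At α=0.1: p ≥ α → fail to reject H₀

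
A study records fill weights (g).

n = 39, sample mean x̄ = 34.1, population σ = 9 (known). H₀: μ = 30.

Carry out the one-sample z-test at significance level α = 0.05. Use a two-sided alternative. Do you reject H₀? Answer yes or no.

reject H₀: yes

SE = σ/√n = 9/√39 = 1.4412
z = (x̄−μ₀)/SE = (34.1−30)/1.4412 = 2.8449
p-value (two-sided) = 0.00444
At α=0.05: p < α → reject H₀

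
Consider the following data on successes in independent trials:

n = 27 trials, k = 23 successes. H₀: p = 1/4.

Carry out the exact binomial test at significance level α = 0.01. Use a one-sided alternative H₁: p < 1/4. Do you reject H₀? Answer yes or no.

Exact binomial: n=27, k=23, p₀=1/4=0.2500
P(X≤23) from Σ C(n,i)·p₀^i·(1−p₀)^(n−i)
p-value (one-sided, H₁ less) = 1.00000
At α=0.01: p ≥ α → fail to reject H₀

reject H₀: no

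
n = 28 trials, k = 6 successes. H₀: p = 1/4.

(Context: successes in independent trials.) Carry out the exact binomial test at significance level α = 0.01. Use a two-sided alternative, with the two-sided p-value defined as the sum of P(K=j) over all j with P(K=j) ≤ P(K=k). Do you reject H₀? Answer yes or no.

reject H₀: no

Exact binomial: n=28, k=6, p₀=1/4=0.2500
P(X=j) = C(n,j)·p₀^j·(1−p₀)^(n−j); p = Σ P(X=j) over j with P(X=j) ≤ P(X=6)
p-value (two-sided) = 0.82812
At α=0.01: p ≥ α → fail to reject H₀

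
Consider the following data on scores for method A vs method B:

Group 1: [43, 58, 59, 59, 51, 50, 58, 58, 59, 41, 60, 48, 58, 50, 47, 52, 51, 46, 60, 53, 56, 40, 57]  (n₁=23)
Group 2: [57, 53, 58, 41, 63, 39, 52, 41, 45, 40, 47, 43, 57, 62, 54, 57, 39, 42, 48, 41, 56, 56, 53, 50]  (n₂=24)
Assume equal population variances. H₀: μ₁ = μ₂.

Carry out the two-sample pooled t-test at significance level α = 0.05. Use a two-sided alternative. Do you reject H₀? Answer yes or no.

x̄₁=52.783, s₁=6.324, n₁=23
x̄₂=49.750, s₂=7.714, n₂=24
s_p² = [22·6.324² + 23·7.714²]/45 = 49.9647
SE = √(s_p²·(1/23+1/24)) = 2.0626
t = (52.783−49.750)/2.0626 = 1.4703
df = 45
p-value (two-sided) = 0.14844
At α=0.05: p ≥ α → fail to reject H₀

reject H₀: no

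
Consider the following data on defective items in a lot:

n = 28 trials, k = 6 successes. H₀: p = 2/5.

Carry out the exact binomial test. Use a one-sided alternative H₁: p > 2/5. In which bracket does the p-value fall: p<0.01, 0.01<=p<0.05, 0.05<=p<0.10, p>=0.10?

Exact binomial: n=28, k=6, p₀=2/5=0.4000
P(X≥6) from Σ C(n,i)·p₀^i·(1−p₀)^(n−i)
p-value (one-sided, H₁ greater) = 0.98886
→ bracket: p>=0.10

p-value bracket: p>=0.10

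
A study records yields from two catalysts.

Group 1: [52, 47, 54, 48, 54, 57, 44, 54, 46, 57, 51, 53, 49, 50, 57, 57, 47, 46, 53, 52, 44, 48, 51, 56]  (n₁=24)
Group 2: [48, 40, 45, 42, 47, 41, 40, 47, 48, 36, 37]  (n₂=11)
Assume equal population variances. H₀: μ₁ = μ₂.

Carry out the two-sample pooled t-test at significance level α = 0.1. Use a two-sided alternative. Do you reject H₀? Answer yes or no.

reject H₀: yes

x̄₁=51.125, s₁=4.215, n₁=24
x̄₂=42.818, s₂=4.400, n₂=11
s_p² = [23·4.215² + 10·4.400²]/33 = 18.2503
SE = √(s_p²·(1/24+1/11)) = 1.5555
t = (51.125−42.818)/1.5555 = 5.3403
df = 33
p-value (two-sided) = 0.00001
At α=0.1: p < α → reject H₀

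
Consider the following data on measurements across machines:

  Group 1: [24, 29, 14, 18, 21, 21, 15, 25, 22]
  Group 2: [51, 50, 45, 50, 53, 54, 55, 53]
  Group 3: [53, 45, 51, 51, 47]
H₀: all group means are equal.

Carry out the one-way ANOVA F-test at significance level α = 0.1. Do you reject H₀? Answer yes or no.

Group means [21.00, 51.38, 49.40], grand mean 38.500
SSB = Σnᵢ(x̄ᵢ−x̄)² = 4676.425; SSW = ΣΣ(x−x̄ᵢ)² = 297.075
MSB = 4676.425/2 = 2338.2125; MSW = 297.075/19 = 15.6355
F = MSB/MSW = 149.5449
df = (2, 19)
p-value (upper-tail) = 0.00000
At α=0.1: p < α → reject H₀

reject H₀: yes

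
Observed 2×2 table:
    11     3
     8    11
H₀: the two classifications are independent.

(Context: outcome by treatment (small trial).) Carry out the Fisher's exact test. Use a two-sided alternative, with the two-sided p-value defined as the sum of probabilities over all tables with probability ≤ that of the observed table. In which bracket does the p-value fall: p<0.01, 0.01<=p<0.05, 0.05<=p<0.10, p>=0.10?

p-value bracket: 0.05<=p<0.10

Margins: r₁=14, r₂=19, c₁=19, c₂=14, n=33
p_obs = C(14,11)·C(19,8)/C(33,19); sum pmf over tables with pmf ≤ p_obs
p-value (two-sided) = 0.07330
→ bracket: 0.05<=p<0.10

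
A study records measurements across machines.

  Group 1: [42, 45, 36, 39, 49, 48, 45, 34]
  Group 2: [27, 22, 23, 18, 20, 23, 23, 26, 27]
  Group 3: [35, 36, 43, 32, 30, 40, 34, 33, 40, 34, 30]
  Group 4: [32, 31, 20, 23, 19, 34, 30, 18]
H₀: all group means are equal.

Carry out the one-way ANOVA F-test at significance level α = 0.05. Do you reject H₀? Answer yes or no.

Group means [42.25, 23.22, 35.18, 25.88], grand mean 31.694
SSB = Σnᵢ(x̄ᵢ−x̄)² = 1942.072; SSW = ΣΣ(x−x̄ᵢ)² = 765.567
MSB = 1942.072/3 = 647.3573; MSW = 765.567/32 = 23.9240
F = MSB/MSW = 27.0589
df = (3, 32)
p-value (upper-tail) = 0.00000
At α=0.05: p < α → reject H₀

reject H₀: yes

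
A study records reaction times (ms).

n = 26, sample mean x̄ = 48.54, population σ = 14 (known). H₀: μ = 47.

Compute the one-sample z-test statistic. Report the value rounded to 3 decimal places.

SE = σ/√n = 14/√26 = 2.7456
z = (x̄−μ₀)/SE = (48.54−47)/2.7456 = 0.5609

test statistic = 0.561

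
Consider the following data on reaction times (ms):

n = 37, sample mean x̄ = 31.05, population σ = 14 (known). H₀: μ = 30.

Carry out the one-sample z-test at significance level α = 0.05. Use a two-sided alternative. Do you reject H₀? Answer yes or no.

reject H₀: no

SE = σ/√n = 14/√37 = 2.3016
z = (x̄−μ₀)/SE = (31.05−30)/2.3016 = 0.4562
p-value (two-sided) = 0.64824
At α=0.05: p ≥ α → fail to reject H₀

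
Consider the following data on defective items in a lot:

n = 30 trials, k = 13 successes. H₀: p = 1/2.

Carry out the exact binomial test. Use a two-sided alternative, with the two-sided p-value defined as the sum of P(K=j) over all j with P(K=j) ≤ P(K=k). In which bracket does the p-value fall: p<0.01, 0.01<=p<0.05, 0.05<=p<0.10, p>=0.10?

p-value bracket: p>=0.10

Exact binomial: n=30, k=13, p₀=1/2=0.5000
P(X=j) = C(n,j)·p₀^j·(1−p₀)^(n−j); p = Σ P(X=j) over j with P(X=j) ≤ P(X=13)
p-value (two-sided) = 0.58466
→ bracket: p>=0.10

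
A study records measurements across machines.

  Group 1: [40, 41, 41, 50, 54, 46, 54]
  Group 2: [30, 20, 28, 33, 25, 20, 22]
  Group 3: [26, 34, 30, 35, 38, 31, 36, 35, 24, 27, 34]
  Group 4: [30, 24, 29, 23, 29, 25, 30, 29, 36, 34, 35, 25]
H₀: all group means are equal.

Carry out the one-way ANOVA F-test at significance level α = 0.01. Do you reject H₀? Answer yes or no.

reject H₀: yes

Group means [46.57, 25.43, 31.82, 29.08], grand mean 32.514
SSB = Σnᵢ(x̄ᵢ−x̄)² = 1881.262; SSW = ΣΣ(x−x̄ᵢ)² = 795.982
MSB = 1881.262/3 = 627.0872; MSW = 795.982/33 = 24.1207
F = MSB/MSW = 25.9979
df = (3, 33)
p-value (upper-tail) = 0.00000
At α=0.01: p < α → reject H₀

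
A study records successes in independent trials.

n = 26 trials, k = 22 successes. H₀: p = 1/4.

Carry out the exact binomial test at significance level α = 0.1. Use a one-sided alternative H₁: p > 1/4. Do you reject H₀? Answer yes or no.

Exact binomial: n=26, k=22, p₀=1/4=0.2500
P(X≥22) from Σ C(n,i)·p₀^i·(1−p₀)^(n−i)
p-value (one-sided, H₁ greater) = 0.00000
At α=0.1: p < α → reject H₀

reject H₀: yes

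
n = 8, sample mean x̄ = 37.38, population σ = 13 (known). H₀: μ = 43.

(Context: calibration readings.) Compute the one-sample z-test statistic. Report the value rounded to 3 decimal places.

SE = σ/√n = 13/√8 = 4.5962
z = (x̄−μ₀)/SE = (37.38−43)/4.5962 = -1.2228

test statistic = -1.223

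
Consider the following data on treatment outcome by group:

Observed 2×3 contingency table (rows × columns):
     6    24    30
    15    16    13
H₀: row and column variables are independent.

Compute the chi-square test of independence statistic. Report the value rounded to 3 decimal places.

Row totals [60, 44], col totals [21, 40, 43], n=104
χ² = (6−12.12)²/12.12 + (24−23.08)²/23.08 + (30−24.81)²/24.81 + (15−8.88)²/8.88 + (16−16.92)²/16.92 + (13−18.19)²/18.19 = 9.9521
df = 2

test statistic = 9.952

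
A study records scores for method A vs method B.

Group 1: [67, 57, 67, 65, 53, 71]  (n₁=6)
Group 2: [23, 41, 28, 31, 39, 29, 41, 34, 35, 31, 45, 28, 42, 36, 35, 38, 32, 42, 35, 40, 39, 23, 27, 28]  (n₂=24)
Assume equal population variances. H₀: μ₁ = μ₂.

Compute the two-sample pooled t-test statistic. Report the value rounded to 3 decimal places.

x̄₁=63.333, s₁=6.861, n₁=6
x̄₂=34.250, s₂=6.257, n₂=24
s_p² = [5·6.861² + 23·6.257²]/28 = 40.5655
SE = √(s_p²·(1/6+1/24)) = 2.9071
t = (63.333−34.250)/2.9071 = 10.0043
df = 28

test statistic = 10.004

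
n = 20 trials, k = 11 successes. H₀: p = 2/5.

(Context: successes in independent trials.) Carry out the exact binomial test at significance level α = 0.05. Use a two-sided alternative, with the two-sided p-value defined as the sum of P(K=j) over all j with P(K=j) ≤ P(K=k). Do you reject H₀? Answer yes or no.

reject H₀: no

Exact binomial: n=20, k=11, p₀=2/5=0.4000
P(X=j) = C(n,j)·p₀^j·(1−p₀)^(n−j); p = Σ P(X=j) over j with P(X=j) ≤ P(X=11)
p-value (two-sided) = 0.17847
At α=0.05: p ≥ α → fail to reject H₀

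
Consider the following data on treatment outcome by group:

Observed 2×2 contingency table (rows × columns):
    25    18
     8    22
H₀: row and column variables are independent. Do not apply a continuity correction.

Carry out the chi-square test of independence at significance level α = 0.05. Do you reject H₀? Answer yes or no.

reject H₀: yes

Row totals [43, 30], col totals [33, 40], n=73
χ² = (25−19.44)²/19.44 + (18−23.56)²/23.56 + (8−13.56)²/13.56 + (22−16.44)²/16.44 = 7.0666
df = 1
p-value (upper-tail) = 0.00785
At α=0.05: p < α → reject H₀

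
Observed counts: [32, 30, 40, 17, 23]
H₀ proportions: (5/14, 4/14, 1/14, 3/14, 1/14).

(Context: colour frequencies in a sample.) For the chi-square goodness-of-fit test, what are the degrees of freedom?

degrees of freedom = 4

df = k − 1 = 5 − 1 = 4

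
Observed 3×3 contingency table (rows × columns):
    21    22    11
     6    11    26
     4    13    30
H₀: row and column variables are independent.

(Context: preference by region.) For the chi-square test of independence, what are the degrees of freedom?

degrees of freedom = 4

df = (r−1)(c−1) = (3−1)·(3−1) = 4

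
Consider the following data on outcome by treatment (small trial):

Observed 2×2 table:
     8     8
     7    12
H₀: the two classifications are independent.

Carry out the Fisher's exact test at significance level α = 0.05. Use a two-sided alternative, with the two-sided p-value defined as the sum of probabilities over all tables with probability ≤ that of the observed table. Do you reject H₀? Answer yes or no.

reject H₀: no

Margins: r₁=16, r₂=19, c₁=15, c₂=20, n=35
p_obs = C(16,8)·C(19,7)/C(35,15); sum pmf over tables with pmf ≤ p_obs
p-value (two-sided) = 0.50602
At α=0.05: p ≥ α → fail to reject H₀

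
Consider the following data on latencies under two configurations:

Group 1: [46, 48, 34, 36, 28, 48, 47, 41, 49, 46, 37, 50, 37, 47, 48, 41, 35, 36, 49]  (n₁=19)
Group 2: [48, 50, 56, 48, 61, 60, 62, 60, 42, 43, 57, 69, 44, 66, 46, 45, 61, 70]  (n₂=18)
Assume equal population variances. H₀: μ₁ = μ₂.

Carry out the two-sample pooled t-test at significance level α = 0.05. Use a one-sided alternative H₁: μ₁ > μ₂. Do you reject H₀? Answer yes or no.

x̄₁=42.263, s₁=6.598, n₁=19
x̄₂=54.889, s₂=9.254, n₂=18
s_p² = [18·6.598² + 17·9.254²]/35 = 63.9846
SE = √(s_p²·(1/19+1/18)) = 2.6310
t = (42.263−54.889)/2.6310 = -4.7988
df = 35
p-value (one-sided, H₁ greater) = 0.99999
At α=0.05: p ≥ α → fail to reject H₀

reject H₀: no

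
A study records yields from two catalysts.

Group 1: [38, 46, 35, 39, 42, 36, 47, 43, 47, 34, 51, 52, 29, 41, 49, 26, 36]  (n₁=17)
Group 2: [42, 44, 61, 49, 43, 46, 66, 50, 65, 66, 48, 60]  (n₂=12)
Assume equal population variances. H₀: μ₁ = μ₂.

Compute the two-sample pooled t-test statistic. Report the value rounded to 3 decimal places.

test statistic = -4.015

x̄₁=40.647, s₁=7.508, n₁=17
x̄₂=53.333, s₂=9.509, n₂=12
s_p² = [16·7.508² + 11·9.509²]/27 = 70.2426
SE = √(s_p²·(1/17+1/12)) = 3.1600
t = (40.647−53.333)/3.1600 = -4.0147
df = 27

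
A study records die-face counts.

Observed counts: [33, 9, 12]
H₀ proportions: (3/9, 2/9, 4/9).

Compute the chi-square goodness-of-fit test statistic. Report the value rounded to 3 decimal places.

test statistic = 19.250

n = 54; E_i = n·p_i = [18.00, 12.00, 24.00]
χ² = (33−18.00)²/18.00 + (9−12.00)²/12.00 + (12−24.00)²/24.00 = 19.2500
df = 2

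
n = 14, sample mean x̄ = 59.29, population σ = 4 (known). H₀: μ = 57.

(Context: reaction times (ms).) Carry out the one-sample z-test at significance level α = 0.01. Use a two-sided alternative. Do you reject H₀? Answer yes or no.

reject H₀: no

SE = σ/√n = 4/√14 = 1.0690
z = (x̄−μ₀)/SE = (59.29−57)/1.0690 = 2.1421
p-value (two-sided) = 0.03219
At α=0.01: p ≥ α → fail to reject H₀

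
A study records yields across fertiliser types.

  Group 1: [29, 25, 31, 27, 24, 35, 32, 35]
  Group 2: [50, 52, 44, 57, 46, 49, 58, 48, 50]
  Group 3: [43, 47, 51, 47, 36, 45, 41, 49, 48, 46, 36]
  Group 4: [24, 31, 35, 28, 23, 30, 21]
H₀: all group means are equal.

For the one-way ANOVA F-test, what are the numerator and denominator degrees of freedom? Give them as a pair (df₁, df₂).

degrees of freedom = [3, 31]

k = 4 groups, N = 35 total
df = (k−1, N−k) = (4−1, 35−4) = (3, 31)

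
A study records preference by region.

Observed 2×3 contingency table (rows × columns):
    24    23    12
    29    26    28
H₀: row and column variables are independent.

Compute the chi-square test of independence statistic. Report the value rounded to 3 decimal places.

test statistic = 3.087

Row totals [59, 83], col totals [53, 49, 40], n=142
χ² = (24−22.02)²/22.02 + (23−20.36)²/20.36 + (12−16.62)²/16.62 + (29−30.98)²/30.98 + (26−28.64)²/28.64 + (28−23.38)²/23.38 = 3.0872
df = 2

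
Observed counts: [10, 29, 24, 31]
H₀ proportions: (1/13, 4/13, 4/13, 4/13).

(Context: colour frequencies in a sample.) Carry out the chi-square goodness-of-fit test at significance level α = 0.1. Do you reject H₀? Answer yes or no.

n = 94; E_i = n·p_i = [7.23, 28.92, 28.92, 28.92]
χ² = (10−7.23)²/7.23 + (29−28.92)²/28.92 + (24−28.92)²/28.92 + (31−28.92)²/28.92 = 2.0479
df = 3
p-value (upper-tail) = 0.56253
At α=0.1: p ≥ α → fail to reject H₀

reject H₀: no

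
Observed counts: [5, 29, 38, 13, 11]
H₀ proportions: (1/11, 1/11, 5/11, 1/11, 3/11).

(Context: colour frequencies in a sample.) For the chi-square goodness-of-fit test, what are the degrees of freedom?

df = k − 1 = 5 − 1 = 4

degrees of freedom = 4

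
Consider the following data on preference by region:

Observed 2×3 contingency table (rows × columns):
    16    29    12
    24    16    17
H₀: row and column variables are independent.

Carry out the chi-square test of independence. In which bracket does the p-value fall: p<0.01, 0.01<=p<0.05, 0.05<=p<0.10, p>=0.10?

Row totals [57, 57], col totals [40, 45, 29], n=114
χ² = (16−20.00)²/20.00 + (29−22.50)²/22.50 + (12−14.50)²/14.50 + (24−20.00)²/20.00 + (16−22.50)²/22.50 + (17−14.50)²/14.50 = 6.2176
df = 2
p-value (upper-tail) = 0.04465
→ bracket: 0.01<=p<0.05

p-value bracket: 0.01<=p<0.05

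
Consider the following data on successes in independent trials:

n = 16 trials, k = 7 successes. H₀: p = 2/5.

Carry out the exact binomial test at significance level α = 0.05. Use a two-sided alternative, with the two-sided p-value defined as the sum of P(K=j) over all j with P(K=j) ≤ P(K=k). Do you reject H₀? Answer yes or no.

reject H₀: no

Exact binomial: n=16, k=7, p₀=2/5=0.4000
P(X=j) = C(n,j)·p₀^j·(1−p₀)^(n−j); p = Σ P(X=j) over j with P(X=j) ≤ P(X=7)
p-value (two-sided) = 0.80167
At α=0.05: p ≥ α → fail to reject H₀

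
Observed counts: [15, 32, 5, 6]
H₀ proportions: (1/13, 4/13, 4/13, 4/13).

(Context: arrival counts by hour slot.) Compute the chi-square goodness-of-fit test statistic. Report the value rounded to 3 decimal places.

test statistic = 53.228

n = 58; E_i = n·p_i = [4.46, 17.85, 17.85, 17.85]
χ² = (15−4.46)²/4.46 + (32−17.85)²/17.85 + (5−17.85)²/17.85 + (6−17.85)²/17.85 = 53.2284
df = 3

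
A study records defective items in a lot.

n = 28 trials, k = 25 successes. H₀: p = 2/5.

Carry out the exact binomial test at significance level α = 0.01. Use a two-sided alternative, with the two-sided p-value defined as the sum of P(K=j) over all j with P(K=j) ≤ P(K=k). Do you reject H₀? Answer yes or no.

reject H₀: yes

Exact binomial: n=28, k=25, p₀=2/5=0.4000
P(X=j) = C(n,j)·p₀^j·(1−p₀)^(n−j); p = Σ P(X=j) over j with P(X=j) ≤ P(X=25)
p-value (two-sided) = 0.00000
At α=0.01: p < α → reject H₀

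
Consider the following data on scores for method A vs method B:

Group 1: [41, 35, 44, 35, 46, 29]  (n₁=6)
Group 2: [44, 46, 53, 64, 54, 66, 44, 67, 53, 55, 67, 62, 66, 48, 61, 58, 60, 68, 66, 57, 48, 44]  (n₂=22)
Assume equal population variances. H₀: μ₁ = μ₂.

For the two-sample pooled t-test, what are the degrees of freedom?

df = n₁ + n₂ − 2 = 6 + 22 − 2 = 26

degrees of freedom = 26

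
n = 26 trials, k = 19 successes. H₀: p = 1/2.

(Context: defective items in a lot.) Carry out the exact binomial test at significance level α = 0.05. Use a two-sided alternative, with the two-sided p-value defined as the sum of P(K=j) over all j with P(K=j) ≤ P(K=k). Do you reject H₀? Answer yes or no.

Exact binomial: n=26, k=19, p₀=1/2=0.5000
P(X=j) = C(n,j)·p₀^j·(1−p₀)^(n−j); p = Σ P(X=j) over j with P(X=j) ≤ P(X=19)
p-value (two-sided) = 0.02896
At α=0.05: p < α → reject H₀

reject H₀: yes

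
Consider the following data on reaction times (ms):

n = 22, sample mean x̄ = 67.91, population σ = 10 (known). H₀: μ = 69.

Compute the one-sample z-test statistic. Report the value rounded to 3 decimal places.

SE = σ/√n = 10/√22 = 2.1320
z = (x̄−μ₀)/SE = (67.91−69)/2.1320 = -0.5113

test statistic = -0.511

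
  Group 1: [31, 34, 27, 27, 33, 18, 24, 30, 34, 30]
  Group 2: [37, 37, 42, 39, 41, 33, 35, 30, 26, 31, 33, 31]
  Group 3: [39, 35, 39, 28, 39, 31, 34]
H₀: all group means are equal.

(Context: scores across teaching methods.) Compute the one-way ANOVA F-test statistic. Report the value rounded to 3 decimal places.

test statistic = 5.083

Group means [28.80, 34.58, 35.00], grand mean 32.690
SSB = Σnᵢ(x̄ᵢ−x̄)² = 231.690; SSW = ΣΣ(x−x̄ᵢ)² = 592.517
MSB = 231.690/2 = 115.8451; MSW = 592.517/26 = 22.7891
F = MSB/MSW = 5.0834
df = (2, 26)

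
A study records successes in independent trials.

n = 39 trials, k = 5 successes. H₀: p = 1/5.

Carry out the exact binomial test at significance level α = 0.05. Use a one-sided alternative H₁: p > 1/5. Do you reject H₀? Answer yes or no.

Exact binomial: n=39, k=5, p₀=1/5=0.2000
P(X≥5) from Σ C(n,i)·p₀^i·(1−p₀)^(n−i)
p-value (one-sided, H₁ greater) = 0.91341
At α=0.05: p ≥ α → fail to reject H₀

reject H₀: no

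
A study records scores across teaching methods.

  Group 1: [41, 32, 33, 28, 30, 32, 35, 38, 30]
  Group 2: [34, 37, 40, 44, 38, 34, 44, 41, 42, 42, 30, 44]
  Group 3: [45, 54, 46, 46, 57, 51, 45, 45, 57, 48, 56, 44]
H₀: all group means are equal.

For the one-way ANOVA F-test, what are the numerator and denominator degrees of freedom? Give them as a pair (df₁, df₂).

degrees of freedom = [2, 30]

k = 3 groups, N = 33 total
df = (k−1, N−k) = (3−1, 33−3) = (2, 30)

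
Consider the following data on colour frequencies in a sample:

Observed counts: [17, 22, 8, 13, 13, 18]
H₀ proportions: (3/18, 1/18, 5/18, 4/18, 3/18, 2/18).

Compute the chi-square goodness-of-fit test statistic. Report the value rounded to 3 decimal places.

test statistic = 77.867

n = 91; E_i = n·p_i = [15.17, 5.06, 25.28, 20.22, 15.17, 10.11]
χ² = (17−15.17)²/15.17 + (22−5.06)²/5.06 + (8−25.28)²/25.28 + (13−20.22)²/20.22 + (13−15.17)²/15.17 + (18−10.11)²/10.11 = 77.8670
df = 5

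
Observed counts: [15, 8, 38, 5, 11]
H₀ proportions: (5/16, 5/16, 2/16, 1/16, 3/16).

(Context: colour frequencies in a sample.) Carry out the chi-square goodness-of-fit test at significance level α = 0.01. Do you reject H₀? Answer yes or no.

reject H₀: yes

n = 77; E_i = n·p_i = [24.06, 24.06, 9.62, 4.81, 14.44]
χ² = (15−24.06)²/24.06 + (8−24.06)²/24.06 + (38−9.62)²/9.62 + (5−4.81)²/4.81 + (11−14.44)²/14.44 = 98.6121
df = 4
p-value (upper-tail) = 0.00000
At α=0.01: p < α → reject H₀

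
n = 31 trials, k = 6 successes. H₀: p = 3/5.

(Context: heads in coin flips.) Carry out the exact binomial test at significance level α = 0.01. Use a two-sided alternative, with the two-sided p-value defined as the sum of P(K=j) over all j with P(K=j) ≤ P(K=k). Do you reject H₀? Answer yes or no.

reject H₀: yes

Exact binomial: n=31, k=6, p₀=3/5=0.6000
P(X=j) = C(n,j)·p₀^j·(1−p₀)^(n−j); p = Σ P(X=j) over j with P(X=j) ≤ P(X=6)
p-value (two-sided) = 0.00001
At α=0.01: p < α → reject H₀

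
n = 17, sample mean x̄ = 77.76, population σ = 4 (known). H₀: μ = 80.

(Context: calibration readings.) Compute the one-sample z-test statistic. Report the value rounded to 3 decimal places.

SE = σ/√n = 4/√17 = 0.9701
z = (x̄−μ₀)/SE = (77.76−80)/0.9701 = -2.3089

test statistic = -2.309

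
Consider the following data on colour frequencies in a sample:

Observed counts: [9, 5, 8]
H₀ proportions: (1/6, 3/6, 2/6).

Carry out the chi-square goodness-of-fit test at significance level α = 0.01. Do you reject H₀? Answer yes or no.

reject H₀: yes

n = 22; E_i = n·p_i = [3.67, 11.00, 7.33]
χ² = (9−3.67)²/3.67 + (5−11.00)²/11.00 + (8−7.33)²/7.33 = 11.0909
df = 2
p-value (upper-tail) = 0.00391
At α=0.01: p < α → reject H₀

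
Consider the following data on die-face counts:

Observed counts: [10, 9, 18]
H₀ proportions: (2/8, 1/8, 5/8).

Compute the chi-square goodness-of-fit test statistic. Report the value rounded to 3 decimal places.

n = 37; E_i = n·p_i = [9.25, 4.62, 23.12]
χ² = (10−9.25)²/9.25 + (9−4.62)²/4.62 + (18−23.12)²/23.12 = 5.3351
df = 2

test statistic = 5.335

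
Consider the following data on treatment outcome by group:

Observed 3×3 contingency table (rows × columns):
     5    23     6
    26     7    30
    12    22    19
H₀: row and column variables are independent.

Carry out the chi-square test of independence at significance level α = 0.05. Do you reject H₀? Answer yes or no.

reject H₀: yes

Row totals [34, 63, 53], col totals [43, 52, 55], n=150
χ² = (5−9.75)²/9.75 + (23−11.79)²/11.79 + (6−12.47)²/12.47 + (26−18.06)²/18.06 + (7−21.84)²/21.84 + (30−23.10)²/23.10 + (12−15.19)²/15.19 + (22−18.37)²/18.37 + (19−19.43)²/19.43 = 33.3660
df = 4
p-value (upper-tail) = 0.00000
At α=0.05: p < α → reject H₀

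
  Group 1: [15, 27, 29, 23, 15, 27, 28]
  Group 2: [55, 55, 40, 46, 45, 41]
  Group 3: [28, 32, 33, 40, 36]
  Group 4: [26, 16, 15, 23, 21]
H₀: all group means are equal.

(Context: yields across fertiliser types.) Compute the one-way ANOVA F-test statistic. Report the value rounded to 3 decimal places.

test statistic = 26.778

Group means [23.43, 47.00, 33.80, 20.20], grand mean 31.130
SSB = Σnᵢ(x̄ᵢ−x̄)² = 2559.294; SSW = ΣΣ(x−x̄ᵢ)² = 605.314
MSB = 2559.294/3 = 853.0981; MSW = 605.314/19 = 31.8586
F = MSB/MSW = 26.7776
df = (3, 19)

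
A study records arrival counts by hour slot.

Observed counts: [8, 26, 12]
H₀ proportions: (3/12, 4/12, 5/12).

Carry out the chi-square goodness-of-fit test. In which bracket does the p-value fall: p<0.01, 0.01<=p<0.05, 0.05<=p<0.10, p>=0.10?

n = 46; E_i = n·p_i = [11.50, 15.33, 19.17]
χ² = (8−11.50)²/11.50 + (26−15.33)²/15.33 + (12−19.17)²/19.17 = 11.1652
df = 2
p-value (upper-tail) = 0.00376
→ bracket: p<0.01

p-value bracket: p<0.01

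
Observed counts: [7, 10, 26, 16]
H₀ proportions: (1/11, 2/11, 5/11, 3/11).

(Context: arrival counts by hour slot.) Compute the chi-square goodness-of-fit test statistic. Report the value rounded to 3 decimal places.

n = 59; E_i = n·p_i = [5.36, 10.73, 26.82, 16.09]
χ² = (7−5.36)²/5.36 + (10−10.73)²/10.73 + (26−26.82)²/26.82 + (16−16.09)²/16.09 = 0.5740
df = 3

test statistic = 0.574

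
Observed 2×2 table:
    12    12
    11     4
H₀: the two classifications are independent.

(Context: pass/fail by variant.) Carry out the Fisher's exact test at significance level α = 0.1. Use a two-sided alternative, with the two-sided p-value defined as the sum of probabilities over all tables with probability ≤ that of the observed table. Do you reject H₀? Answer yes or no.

Margins: r₁=24, r₂=15, c₁=23, c₂=16, n=39
p_obs = C(24,12)·C(15,11)/C(39,23); sum pmf over tables with pmf ≤ p_obs
p-value (two-sided) = 0.19232
At α=0.1: p ≥ α → fail to reject H₀

reject H₀: no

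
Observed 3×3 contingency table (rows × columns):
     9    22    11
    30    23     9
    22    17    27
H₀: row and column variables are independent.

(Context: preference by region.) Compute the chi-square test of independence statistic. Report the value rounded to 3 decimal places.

test statistic = 18.363

Row totals [42, 62, 66], col totals [61, 62, 47], n=170
χ² = (9−15.07)²/15.07 + (22−15.32)²/15.32 + (11−11.61)²/11.61 + (30−22.25)²/22.25 + (23−22.61)²/22.61 + (9−17.14)²/17.14 + (22−23.68)²/23.68 + (17−24.07)²/24.07 + (27−18.25)²/18.25 = 18.3630
df = 4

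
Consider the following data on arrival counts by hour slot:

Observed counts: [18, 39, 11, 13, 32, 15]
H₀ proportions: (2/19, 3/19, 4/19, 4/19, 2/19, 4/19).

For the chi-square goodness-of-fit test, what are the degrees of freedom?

degrees of freedom = 5

df = k − 1 = 6 − 1 = 5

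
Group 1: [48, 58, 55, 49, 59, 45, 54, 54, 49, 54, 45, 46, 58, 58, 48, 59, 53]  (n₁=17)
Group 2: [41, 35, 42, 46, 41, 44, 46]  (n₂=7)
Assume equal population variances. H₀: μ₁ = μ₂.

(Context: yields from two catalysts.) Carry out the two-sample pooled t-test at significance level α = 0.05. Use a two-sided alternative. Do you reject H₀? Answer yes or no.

reject H₀: yes

x̄₁=52.471, s₁=5.051, n₁=17
x̄₂=42.143, s₂=3.805, n₂=7
s_p² = [16·5.051² + 6·3.805²]/22 = 22.5042
SE = √(s_p²·(1/17+1/7)) = 2.1304
t = (52.471−42.143)/2.1304 = 4.8478
df = 22
p-value (two-sided) = 0.00008
At α=0.05: p < α → reject H₀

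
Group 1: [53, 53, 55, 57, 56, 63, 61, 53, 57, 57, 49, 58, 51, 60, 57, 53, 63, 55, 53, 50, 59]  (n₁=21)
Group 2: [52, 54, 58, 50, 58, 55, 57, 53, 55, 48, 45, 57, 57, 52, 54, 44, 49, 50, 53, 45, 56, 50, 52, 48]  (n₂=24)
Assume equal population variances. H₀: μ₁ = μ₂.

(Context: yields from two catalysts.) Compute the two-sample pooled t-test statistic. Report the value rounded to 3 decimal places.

x̄₁=55.857, s₁=3.953, n₁=21
x̄₂=52.167, s₂=4.198, n₂=24
s_p² = [20·3.953² + 23·4.198²]/43 = 16.6955
SE = √(s_p²·(1/21+1/24)) = 1.2209
t = (55.857−52.167)/1.2209 = 3.0227
df = 43

test statistic = 3.023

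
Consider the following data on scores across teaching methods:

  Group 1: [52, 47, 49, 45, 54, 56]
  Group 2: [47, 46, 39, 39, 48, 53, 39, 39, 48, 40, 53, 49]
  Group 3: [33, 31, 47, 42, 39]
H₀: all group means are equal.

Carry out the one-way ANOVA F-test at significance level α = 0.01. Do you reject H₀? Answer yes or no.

reject H₀: yes

Group means [50.50, 45.00, 38.40], grand mean 45.000
SSB = Σnᵢ(x̄ᵢ−x̄)² = 399.300; SSW = ΣΣ(x−x̄ᵢ)² = 596.700
MSB = 399.300/2 = 199.6500; MSW = 596.700/20 = 29.8350
F = MSB/MSW = 6.6918
df = (2, 20)
p-value (upper-tail) = 0.00596
At α=0.01: p < α → reject H₀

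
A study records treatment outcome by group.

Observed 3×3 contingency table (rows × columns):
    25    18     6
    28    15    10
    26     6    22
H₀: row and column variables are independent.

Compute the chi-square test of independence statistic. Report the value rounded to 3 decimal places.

Row totals [49, 53, 54], col totals [79, 39, 38], n=156
χ² = (25−24.81)²/24.81 + (18−12.25)²/12.25 + (6−11.94)²/11.94 + (28−26.84)²/26.84 + (15−13.25)²/13.25 + (10−12.91)²/12.91 + (26−27.35)²/27.35 + (6−13.50)²/13.50 + (22−13.15)²/13.15 = 16.7718
df = 4

test statistic = 16.772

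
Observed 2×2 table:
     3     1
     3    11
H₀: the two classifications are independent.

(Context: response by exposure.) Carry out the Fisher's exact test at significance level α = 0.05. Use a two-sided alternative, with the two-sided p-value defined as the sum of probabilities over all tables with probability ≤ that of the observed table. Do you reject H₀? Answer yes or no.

Margins: r₁=4, r₂=14, c₁=6, c₂=12, n=18
p_obs = C(4,3)·C(14,3)/C(18,6); sum pmf over tables with pmf ≤ p_obs
p-value (two-sided) = 0.08333
At α=0.05: p ≥ α → fail to reject H₀

reject H₀: no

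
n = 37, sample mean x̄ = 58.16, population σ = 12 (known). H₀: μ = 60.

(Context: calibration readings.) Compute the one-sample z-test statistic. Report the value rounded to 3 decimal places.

SE = σ/√n = 12/√37 = 1.9728
z = (x̄−μ₀)/SE = (58.16−60)/1.9728 = -0.9327

test statistic = -0.933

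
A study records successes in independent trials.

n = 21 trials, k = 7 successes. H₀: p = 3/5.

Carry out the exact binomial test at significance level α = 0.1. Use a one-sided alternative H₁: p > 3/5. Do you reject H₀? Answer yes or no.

reject H₀: no

Exact binomial: n=21, k=7, p₀=3/5=0.6000
P(X≥7) from Σ C(n,i)·p₀^i·(1−p₀)^(n−i)
p-value (one-sided, H₁ greater) = 0.99645
At α=0.1: p ≥ α → fail to reject H₀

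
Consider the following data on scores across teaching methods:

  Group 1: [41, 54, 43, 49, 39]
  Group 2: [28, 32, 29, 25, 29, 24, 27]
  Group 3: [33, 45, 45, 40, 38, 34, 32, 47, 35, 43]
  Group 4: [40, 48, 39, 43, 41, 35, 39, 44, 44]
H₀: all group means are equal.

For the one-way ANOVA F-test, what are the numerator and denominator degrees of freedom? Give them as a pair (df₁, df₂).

degrees of freedom = [3, 27]

k = 4 groups, N = 31 total
df = (k−1, N−k) = (4−1, 31−4) = (3, 27)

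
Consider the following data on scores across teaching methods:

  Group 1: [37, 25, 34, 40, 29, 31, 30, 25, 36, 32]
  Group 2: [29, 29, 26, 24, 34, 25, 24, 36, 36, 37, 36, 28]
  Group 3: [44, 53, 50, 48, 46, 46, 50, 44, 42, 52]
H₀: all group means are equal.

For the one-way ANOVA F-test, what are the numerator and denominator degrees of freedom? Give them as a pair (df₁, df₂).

k = 3 groups, N = 32 total
df = (k−1, N−k) = (3−1, 32−3) = (2, 29)

degrees of freedom = [2, 29]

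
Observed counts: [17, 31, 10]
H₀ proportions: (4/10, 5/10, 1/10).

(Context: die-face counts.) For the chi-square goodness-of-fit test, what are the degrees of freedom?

degrees of freedom = 2

df = k − 1 = 3 − 1 = 2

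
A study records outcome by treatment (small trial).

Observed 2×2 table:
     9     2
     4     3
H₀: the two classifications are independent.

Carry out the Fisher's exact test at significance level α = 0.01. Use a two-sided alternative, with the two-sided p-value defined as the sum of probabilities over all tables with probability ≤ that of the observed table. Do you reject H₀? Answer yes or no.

Margins: r₁=11, r₂=7, c₁=13, c₂=5, n=18
p_obs = C(11,9)·C(7,4)/C(18,13); sum pmf over tables with pmf ≤ p_obs
p-value (two-sided) = 0.32598
At α=0.01: p ≥ α → fail to reject H₀

reject H₀: no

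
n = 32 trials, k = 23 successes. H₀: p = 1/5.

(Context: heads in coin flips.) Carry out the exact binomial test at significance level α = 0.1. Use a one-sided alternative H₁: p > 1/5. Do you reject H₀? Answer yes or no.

reject H₀: yes

Exact binomial: n=32, k=23, p₀=1/5=0.2000
P(X≥23) from Σ C(n,i)·p₀^i·(1−p₀)^(n−i)
p-value (one-sided, H₁ greater) = 0.00000
At α=0.1: p < α → reject H₀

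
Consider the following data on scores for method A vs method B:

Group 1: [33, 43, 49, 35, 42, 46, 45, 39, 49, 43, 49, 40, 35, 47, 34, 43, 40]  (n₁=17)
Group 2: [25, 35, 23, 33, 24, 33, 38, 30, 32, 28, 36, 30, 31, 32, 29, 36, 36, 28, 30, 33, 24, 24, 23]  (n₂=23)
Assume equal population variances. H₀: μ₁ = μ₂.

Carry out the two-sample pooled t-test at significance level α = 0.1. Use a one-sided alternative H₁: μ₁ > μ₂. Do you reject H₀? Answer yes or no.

reject H₀: yes

x̄₁=41.882, s₁=5.361, n₁=17
x̄₂=30.130, s₂=4.635, n₂=23
s_p² = [16·5.361² + 22·4.635²]/38 = 24.5361
SE = √(s_p²·(1/17+1/23)) = 1.5843
t = (41.882−30.130)/1.5843 = 7.4176
df = 38
p-value (one-sided, H₁ greater) = 0.00000
At α=0.1: p < α → reject H₀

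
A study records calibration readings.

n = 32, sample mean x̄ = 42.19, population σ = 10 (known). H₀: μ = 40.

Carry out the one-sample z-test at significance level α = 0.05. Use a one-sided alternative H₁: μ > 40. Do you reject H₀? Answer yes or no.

reject H₀: no

SE = σ/√n = 10/√32 = 1.7678
z = (x̄−μ₀)/SE = (42.19−40)/1.7678 = 1.2389
p-value (one-sided, H₁ greater) = 0.10770
At α=0.05: p ≥ α → fail to reject H₀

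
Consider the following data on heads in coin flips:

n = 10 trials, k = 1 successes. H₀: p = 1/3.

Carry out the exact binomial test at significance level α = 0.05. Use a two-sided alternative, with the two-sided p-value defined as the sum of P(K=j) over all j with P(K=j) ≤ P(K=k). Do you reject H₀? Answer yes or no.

reject H₀: no

Exact binomial: n=10, k=1, p₀=1/3=0.3333
P(X=j) = C(n,j)·p₀^j·(1−p₀)^(n−j); p = Σ P(X=j) over j with P(X=j) ≤ P(X=1)
p-value (two-sided) = 0.18061
At α=0.05: p ≥ α → fail to reject H₀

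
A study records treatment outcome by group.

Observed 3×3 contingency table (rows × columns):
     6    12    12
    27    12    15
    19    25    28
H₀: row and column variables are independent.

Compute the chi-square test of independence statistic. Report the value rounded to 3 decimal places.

test statistic = 10.867

Row totals [30, 54, 72], col totals [52, 49, 55], n=156
χ² = (6−10.00)²/10.00 + (12−9.42)²/9.42 + (12−10.58)²/10.58 + (27−18.00)²/18.00 + (12−16.96)²/16.96 + (15−19.04)²/19.04 + (19−24.00)²/24.00 + (25−22.62)²/22.62 + (28−25.38)²/25.38 = 10.8667
df = 4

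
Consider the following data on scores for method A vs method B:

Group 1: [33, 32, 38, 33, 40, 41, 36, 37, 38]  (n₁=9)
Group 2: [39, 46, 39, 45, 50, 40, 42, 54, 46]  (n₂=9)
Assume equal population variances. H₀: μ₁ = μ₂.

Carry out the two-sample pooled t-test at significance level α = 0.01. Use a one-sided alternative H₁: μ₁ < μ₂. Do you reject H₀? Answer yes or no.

reject H₀: yes

x̄₁=36.444, s₁=3.206, n₁=9
x̄₂=44.556, s₂=5.151, n₂=9
s_p² = [8·3.206² + 8·5.151²]/16 = 18.4028
SE = √(s_p²·(1/9+1/9)) = 2.0223
t = (36.444−44.556)/2.0223 = -4.0109
df = 16
p-value (one-sided, H₁ less) = 0.00050
At α=0.01: p < α → reject H₀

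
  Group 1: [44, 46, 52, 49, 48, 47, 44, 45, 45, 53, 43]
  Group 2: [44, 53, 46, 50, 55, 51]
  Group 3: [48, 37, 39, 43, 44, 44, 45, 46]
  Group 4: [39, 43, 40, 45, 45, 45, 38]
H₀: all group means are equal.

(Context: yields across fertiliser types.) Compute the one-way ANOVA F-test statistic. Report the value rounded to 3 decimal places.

test statistic = 6.887

Group means [46.91, 49.83, 43.25, 42.14], grand mean 45.500
SSB = Σnᵢ(x̄ᵢ−x̄)² = 253.900; SSW = ΣΣ(x−x̄ᵢ)² = 344.100
MSB = 253.900/3 = 84.6335; MSW = 344.100/28 = 12.2893
F = MSB/MSW = 6.8868
df = (3, 28)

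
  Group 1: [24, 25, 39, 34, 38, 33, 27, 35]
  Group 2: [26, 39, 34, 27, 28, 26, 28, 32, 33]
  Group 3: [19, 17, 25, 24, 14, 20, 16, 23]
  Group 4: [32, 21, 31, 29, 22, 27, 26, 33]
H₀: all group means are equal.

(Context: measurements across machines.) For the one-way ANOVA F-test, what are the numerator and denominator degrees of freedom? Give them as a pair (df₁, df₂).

degrees of freedom = [3, 29]

k = 4 groups, N = 33 total
df = (k−1, N−k) = (4−1, 33−4) = (3, 29)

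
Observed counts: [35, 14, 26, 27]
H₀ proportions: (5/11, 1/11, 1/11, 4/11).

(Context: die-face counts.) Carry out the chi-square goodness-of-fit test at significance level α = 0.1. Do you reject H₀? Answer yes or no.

reject H₀: yes

n = 102; E_i = n·p_i = [46.36, 9.27, 9.27, 37.09]
χ² = (35−46.36)²/46.36 + (14−9.27)²/9.27 + (26−9.27)²/9.27 + (27−37.09)²/37.09 = 38.1152
df = 3
p-value (upper-tail) = 0.00000
At α=0.1: p < α → reject H₀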